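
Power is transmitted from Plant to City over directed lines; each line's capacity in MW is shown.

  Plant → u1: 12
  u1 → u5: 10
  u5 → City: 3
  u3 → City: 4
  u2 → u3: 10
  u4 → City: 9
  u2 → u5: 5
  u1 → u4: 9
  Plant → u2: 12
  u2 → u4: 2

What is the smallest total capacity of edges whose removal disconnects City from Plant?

16

Augment Plant→u1→u4→City: bottleneck 9, flow now 9.
Augment Plant→u1→u5→City: bottleneck 3, flow now 12.
Augment Plant→u2→u3→City: bottleneck 4, flow now 16.
No augmenting path remains; maximum flow = 16.
By max-flow min-cut, the minimum cut capacity equals the max flow.
In the residual graph, reachable from Plant: {Plant, u1, u2, u3, u4, u5}.
Min-cut edges: u3→City (4), u4→City (9), u5→City (3); capacity 4 + 9 + 3 = 16.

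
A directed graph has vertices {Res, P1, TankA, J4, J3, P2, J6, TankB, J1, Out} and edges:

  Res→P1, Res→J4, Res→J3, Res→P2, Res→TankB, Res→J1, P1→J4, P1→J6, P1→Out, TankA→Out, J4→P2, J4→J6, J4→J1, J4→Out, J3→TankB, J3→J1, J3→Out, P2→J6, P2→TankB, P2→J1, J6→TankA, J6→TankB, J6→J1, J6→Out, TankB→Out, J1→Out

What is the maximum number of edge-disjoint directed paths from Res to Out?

Assign every edge capacity 1; by Menger, the answer equals the max flow.
Path Res→P1→Out (+1); total 1.
Path Res→J4→Out (+1); total 2.
Path Res→J3→Out (+1); total 3.
Path Res→TankB→Out (+1); total 4.
Path Res→J1→Out (+1); total 5.
Path Res→P2→J6→Out (+1); total 6.
No residual Res→Out path; max flow = 6.
Certifying cut of size 6: {Res→J1, Res→J3, Res→J4, Res→P1, Res→P2, Res→TankB}.

6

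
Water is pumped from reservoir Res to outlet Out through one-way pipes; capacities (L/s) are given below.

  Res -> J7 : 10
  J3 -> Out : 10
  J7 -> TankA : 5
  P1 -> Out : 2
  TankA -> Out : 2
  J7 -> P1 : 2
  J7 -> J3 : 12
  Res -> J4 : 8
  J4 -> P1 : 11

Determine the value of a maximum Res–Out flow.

12

Augment Res→J7→TankA→Out: bottleneck 2, flow now 2.
Augment Res→J7→J3→Out: bottleneck 8, flow now 10.
Augment Res→J4→P1→Out: bottleneck 2, flow now 12.
No augmenting path remains; maximum flow = 12.
In the residual graph, reachable from Res: {Res, J4, P1}.
Min-cut edges: Res→J7 (10), P1→Out (2); capacity 10 + 2 = 12.
This cut is saturated, so no flow can exceed 12.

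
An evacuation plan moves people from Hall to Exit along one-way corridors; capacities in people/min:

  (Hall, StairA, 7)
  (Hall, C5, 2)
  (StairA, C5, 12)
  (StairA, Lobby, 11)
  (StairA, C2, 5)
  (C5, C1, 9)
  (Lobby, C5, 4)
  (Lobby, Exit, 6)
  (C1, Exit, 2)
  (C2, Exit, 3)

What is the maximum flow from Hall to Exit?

Augment Hall→StairA→Lobby→Exit: bottleneck 6, flow now 6.
Augment Hall→StairA→C2→Exit: bottleneck 1, flow now 7.
Augment Hall→C5→C1→Exit: bottleneck 2, flow now 9.
No augmenting path remains; maximum flow = 9.
In the residual graph, reachable from Hall: {Hall}.
Min-cut edges: Hall→StairA (7), Hall→C5 (2); capacity 7 + 2 = 9.
This cut is saturated, so no flow can exceed 9.

9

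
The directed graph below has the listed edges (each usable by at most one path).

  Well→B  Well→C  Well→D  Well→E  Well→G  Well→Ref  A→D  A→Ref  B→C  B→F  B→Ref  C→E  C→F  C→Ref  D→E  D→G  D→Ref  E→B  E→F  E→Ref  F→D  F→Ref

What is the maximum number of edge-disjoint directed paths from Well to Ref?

Assign every edge capacity 1; by Menger, the answer equals the max flow.
Path Well→Ref (+1); total 1.
Path Well→B→Ref (+1); total 2.
Path Well→C→Ref (+1); total 3.
Path Well→D→Ref (+1); total 4.
Path Well→E→Ref (+1); total 5.
No residual Well→Ref path; max flow = 5.
Certifying cut of size 5: {Well→B, Well→C, Well→D, Well→E, Well→Ref}.

5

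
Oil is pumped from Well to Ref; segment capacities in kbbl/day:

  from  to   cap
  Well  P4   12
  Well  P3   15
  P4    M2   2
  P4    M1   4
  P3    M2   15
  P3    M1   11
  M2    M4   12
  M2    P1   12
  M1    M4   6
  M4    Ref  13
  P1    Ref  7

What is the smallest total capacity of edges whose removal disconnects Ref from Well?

Augment Well→P4→M2→M4→Ref: bottleneck 2, flow now 2.
Augment Well→P4→M1→M4→Ref: bottleneck 4, flow now 6.
Augment Well→P3→M2→M4→Ref: bottleneck 7, flow now 13.
Augment Well→P3→M2→P1→Ref: bottleneck 7, flow now 20.
No augmenting path remains; maximum flow = 20.
By max-flow min-cut, the minimum cut capacity equals the max flow.
In the residual graph, reachable from Well: {Well, P4, P3, M2, M1, M4, P1}.
Min-cut edges: M4→Ref (13), P1→Ref (7); capacity 13 + 7 = 20.

20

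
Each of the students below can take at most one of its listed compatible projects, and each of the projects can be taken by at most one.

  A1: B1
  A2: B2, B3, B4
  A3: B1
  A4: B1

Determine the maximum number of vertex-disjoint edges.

Unit-capacity flow: source→left, listed edges, right→sink; max matching = max flow.
Augmenting path A1→B1 (+1); matched 1.
Augmenting path A2→B2 (+1); matched 2.
No augmenting path remains; maximum matching = 2.
König certificate: {A2, B1} is a vertex cover of size 2 (every listed pair touches it), so no matching can be larger.

2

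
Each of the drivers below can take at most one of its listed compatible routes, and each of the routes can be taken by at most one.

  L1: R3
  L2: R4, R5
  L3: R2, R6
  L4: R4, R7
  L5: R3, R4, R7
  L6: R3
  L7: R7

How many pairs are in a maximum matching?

5

Unit-capacity flow: source→left, listed edges, right→sink; max matching = max flow.
Augmenting path L1→R3 (+1); matched 1.
Augmenting path L2→R4 (+1); matched 2.
Augmenting path L3→R2 (+1); matched 3.
Augmenting path L4→R7 (+1); matched 4.
Augmenting path L5→R4→L2→R5 (+1); matched 5.
No augmenting path remains; maximum matching = 5.
König certificate: {L2, L3, R3, R4, R7} is a vertex cover of size 5 (every listed pair touches it), so no matching can be larger.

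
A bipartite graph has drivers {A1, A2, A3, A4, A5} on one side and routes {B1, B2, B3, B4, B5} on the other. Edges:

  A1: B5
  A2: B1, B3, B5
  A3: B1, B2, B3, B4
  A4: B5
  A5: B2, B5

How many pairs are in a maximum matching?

Unit-capacity flow: source→left, listed edges, right→sink; max matching = max flow.
Augmenting path A1→B5 (+1); matched 1.
Augmenting path A2→B1 (+1); matched 2.
Augmenting path A3→B2 (+1); matched 3.
Augmenting path A5→B2→A3→B3 (+1); matched 4.
No augmenting path remains; maximum matching = 4.
König certificate: {A2, A3, A5, B5} is a vertex cover of size 4 (every listed pair touches it), so no matching can be larger.

4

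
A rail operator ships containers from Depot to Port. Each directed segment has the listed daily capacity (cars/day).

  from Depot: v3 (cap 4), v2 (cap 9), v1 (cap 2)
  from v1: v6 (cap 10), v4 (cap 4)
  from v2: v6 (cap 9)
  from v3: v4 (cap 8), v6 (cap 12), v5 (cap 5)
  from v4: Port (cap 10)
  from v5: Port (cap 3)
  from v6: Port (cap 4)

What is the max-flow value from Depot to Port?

10

Augment Depot→v1→v4→Port: bottleneck 2, flow now 2.
Augment Depot→v2→v6→Port: bottleneck 4, flow now 6.
Augment Depot→v3→v4→Port: bottleneck 4, flow now 10.
No augmenting path remains; maximum flow = 10.
In the residual graph, reachable from Depot: {Depot, v2, v6}.
Min-cut edges: Depot→v1 (2), Depot→v3 (4), v6→Port (4); capacity 2 + 4 + 4 = 10.
This cut is saturated, so no flow can exceed 10.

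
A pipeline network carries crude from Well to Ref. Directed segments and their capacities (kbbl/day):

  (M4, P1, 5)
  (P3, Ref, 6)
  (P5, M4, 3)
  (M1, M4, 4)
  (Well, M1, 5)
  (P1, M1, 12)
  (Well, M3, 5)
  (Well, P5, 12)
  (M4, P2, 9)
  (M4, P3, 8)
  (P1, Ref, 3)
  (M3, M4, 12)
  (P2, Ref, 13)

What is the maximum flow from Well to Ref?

Augment Well→P5→M4→P2→Ref: bottleneck 3, flow now 3.
Augment Well→M3→M4→P2→Ref: bottleneck 5, flow now 8.
Augment Well→M1→M4→P2→Ref: bottleneck 1, flow now 9.
Augment Well→M1→M4→P1→Ref: bottleneck 3, flow now 12.
No augmenting path remains; maximum flow = 12.
In the residual graph, reachable from Well: {Well, P5, M1}.
Min-cut edges: Well→M3 (5), P5→M4 (3), M1→M4 (4); capacity 5 + 3 + 4 = 12.
This cut is saturated, so no flow can exceed 12.

12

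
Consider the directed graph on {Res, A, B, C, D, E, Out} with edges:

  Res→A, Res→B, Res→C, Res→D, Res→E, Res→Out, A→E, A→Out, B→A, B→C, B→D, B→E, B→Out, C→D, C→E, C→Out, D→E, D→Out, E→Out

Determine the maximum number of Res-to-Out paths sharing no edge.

Assign every edge capacity 1; by Menger, the answer equals the max flow.
Path Res→Out (+1); total 1.
Path Res→A→Out (+1); total 2.
Path Res→B→Out (+1); total 3.
Path Res→C→Out (+1); total 4.
Path Res→D→Out (+1); total 5.
Path Res→E→Out (+1); total 6.
No residual Res→Out path; max flow = 6.
Certifying cut of size 6: {Res→A, Res→B, Res→C, Res→D, Res→E, Res→Out}.

6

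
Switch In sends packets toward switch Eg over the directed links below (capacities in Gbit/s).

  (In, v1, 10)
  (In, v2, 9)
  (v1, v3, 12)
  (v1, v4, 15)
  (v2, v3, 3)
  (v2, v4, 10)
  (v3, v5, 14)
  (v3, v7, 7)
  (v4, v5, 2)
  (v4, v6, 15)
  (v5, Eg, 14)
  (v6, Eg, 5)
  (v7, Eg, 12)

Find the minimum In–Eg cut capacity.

19

Augment In→v1→v3→v5→Eg: bottleneck 10, flow now 10.
Augment In→v2→v3→v5→Eg: bottleneck 3, flow now 13.
Augment In→v2→v4→v5→Eg: bottleneck 1, flow now 14.
Augment In→v2→v4→v6→Eg: bottleneck 5, flow now 19.
No augmenting path remains; maximum flow = 19.
By max-flow min-cut, the minimum cut capacity equals the max flow.
In the residual graph, reachable from In: {In}.
Min-cut edges: In→v1 (10), In→v2 (9); capacity 10 + 9 = 19.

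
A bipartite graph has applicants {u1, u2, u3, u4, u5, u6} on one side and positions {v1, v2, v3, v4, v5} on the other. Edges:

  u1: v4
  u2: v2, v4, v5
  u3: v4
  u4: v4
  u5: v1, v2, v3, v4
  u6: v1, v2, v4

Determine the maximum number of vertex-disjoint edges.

4

Unit-capacity flow: source→left, listed edges, right→sink; max matching = max flow.
Augmenting path u1→v4 (+1); matched 1.
Augmenting path u2→v2 (+1); matched 2.
Augmenting path u5→v1 (+1); matched 3.
Augmenting path u6→v1→u5→v3 (+1); matched 4.
No augmenting path remains; maximum matching = 4.
König certificate: {u2, u5, u6, v4} is a vertex cover of size 4 (every listed pair touches it), so no matching can be larger.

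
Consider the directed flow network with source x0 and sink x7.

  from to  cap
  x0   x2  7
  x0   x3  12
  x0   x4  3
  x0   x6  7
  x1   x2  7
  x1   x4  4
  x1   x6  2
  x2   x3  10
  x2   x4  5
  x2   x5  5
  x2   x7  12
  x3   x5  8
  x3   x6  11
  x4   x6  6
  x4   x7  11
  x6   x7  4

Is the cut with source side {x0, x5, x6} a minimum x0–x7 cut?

No — its capacity is 26, but the minimum cut has capacity 14.

Given cut capacity: 7 + 12 + 3 + 4 = 26.
Augment x0→x2→x7: bottleneck 7, flow now 7.
Augment x0→x4→x7: bottleneck 3, flow now 10.
Augment x0→x6→x7: bottleneck 4, flow now 14.
No augmenting path remains; maximum flow = 14.
In the residual graph, reachable from x0: {x0, x3, x5, x6}.
Min-cut edges: x0→x2 (7), x0→x4 (3), x6→x7 (4); capacity 7 + 3 + 4 = 14.
Cut capacity 26 exceeds the max flow 14, so it is not minimum.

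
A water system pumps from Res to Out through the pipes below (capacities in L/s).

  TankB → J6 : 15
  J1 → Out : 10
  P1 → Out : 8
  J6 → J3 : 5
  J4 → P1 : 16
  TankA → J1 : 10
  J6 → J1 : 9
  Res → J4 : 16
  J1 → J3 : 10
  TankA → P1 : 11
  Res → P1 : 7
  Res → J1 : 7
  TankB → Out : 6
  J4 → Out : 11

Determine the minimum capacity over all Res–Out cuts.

Augment Res→J1→Out: bottleneck 7, flow now 7.
Augment Res→J4→Out: bottleneck 11, flow now 18.
Augment Res→P1→Out: bottleneck 7, flow now 25.
Augment Res→J4→P1→Out: bottleneck 1, flow now 26.
No augmenting path remains; maximum flow = 26.
By max-flow min-cut, the minimum cut capacity equals the max flow.
In the residual graph, reachable from Res: {Res, J4, P1}.
Min-cut edges: Res→J1 (7), J4→Out (11), P1→Out (8); capacity 7 + 11 + 8 = 26.

26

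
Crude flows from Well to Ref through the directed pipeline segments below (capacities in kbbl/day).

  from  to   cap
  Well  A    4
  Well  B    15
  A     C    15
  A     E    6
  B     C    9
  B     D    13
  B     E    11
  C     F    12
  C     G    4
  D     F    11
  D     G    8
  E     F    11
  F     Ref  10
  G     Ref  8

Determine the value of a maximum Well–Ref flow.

18

Augment Well→A→C→F→Ref: bottleneck 4, flow now 4.
Augment Well→B→C→F→Ref: bottleneck 6, flow now 10.
Augment Well→B→C→G→Ref: bottleneck 3, flow now 13.
Augment Well→B→D→G→Ref: bottleneck 5, flow now 18.
No augmenting path remains; maximum flow = 18.
In the residual graph, reachable from Well: {Well, A, B, C, D, E, F, G}.
Min-cut edges: F→Ref (10), G→Ref (8); capacity 10 + 8 = 18.
This cut is saturated, so no flow can exceed 18.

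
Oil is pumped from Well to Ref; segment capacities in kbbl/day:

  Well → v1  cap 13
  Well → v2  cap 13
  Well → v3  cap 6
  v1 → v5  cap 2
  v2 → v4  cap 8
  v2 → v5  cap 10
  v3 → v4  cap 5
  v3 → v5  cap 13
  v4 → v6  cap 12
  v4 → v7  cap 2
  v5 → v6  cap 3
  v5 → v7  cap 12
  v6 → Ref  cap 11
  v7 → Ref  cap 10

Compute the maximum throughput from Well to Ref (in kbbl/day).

Augment Well→v1→v5→v6→Ref: bottleneck 2, flow now 2.
Augment Well→v2→v4→v6→Ref: bottleneck 8, flow now 10.
Augment Well→v2→v5→v6→Ref: bottleneck 1, flow now 11.
Augment Well→v2→v5→v7→Ref: bottleneck 4, flow now 15.
Augment Well→v3→v4→v7→Ref: bottleneck 2, flow now 17.
Augment Well→v3→v5→v7→Ref: bottleneck 4, flow now 21.
No augmenting path remains; maximum flow = 21.
In the residual graph, reachable from Well: {Well, v1}.
Min-cut edges: Well→v2 (13), Well→v3 (6), v1→v5 (2); capacity 13 + 6 + 2 = 21.
This cut is saturated, so no flow can exceed 21.

21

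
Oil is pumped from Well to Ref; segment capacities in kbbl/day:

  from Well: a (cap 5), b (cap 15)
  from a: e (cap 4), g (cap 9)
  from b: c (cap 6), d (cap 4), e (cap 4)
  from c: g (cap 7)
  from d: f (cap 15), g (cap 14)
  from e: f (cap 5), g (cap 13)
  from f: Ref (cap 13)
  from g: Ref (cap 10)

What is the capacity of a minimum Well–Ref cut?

Augment Well→a→g→Ref: bottleneck 5, flow now 5.
Augment Well→b→c→g→Ref: bottleneck 5, flow now 10.
Augment Well→b→d→f→Ref: bottleneck 4, flow now 14.
Augment Well→b→e→f→Ref: bottleneck 4, flow now 18.
Augment Well→b→c→g→a→e→f→Ref: bottleneck 1, flow now 19. (uses reverse residual edge)
No augmenting path remains; maximum flow = 19.
By max-flow min-cut, the minimum cut capacity equals the max flow.
In the residual graph, reachable from Well: {Well, b}.
Min-cut edges: Well→a (5), b→c (6), b→d (4), b→e (4); capacity 5 + 6 + 4 + 4 = 19.

19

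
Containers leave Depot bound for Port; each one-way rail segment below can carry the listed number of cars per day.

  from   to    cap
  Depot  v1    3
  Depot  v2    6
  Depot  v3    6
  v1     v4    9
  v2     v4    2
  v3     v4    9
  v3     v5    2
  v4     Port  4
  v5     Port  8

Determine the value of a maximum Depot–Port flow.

6

Augment Depot→v1→v4→Port: bottleneck 3, flow now 3.
Augment Depot→v2→v4→Port: bottleneck 1, flow now 4.
Augment Depot→v3→v5→Port: bottleneck 2, flow now 6.
No augmenting path remains; maximum flow = 6.
In the residual graph, reachable from Depot: {Depot, v1, v2, v3, v4}.
Min-cut edges: v3→v5 (2), v4→Port (4); capacity 2 + 4 = 6.
This cut is saturated, so no flow can exceed 6.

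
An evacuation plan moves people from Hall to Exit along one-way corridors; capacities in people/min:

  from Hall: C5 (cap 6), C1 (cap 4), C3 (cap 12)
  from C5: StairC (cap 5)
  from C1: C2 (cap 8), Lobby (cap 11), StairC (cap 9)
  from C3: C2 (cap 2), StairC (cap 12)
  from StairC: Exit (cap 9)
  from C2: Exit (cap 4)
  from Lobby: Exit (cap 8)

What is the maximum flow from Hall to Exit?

Augment Hall→C5→StairC→Exit: bottleneck 5, flow now 5.
Augment Hall→C1→StairC→Exit: bottleneck 4, flow now 9.
Augment Hall→C3→C2→Exit: bottleneck 2, flow now 11.
Augment Hall→C3→StairC→C1→C2→Exit: bottleneck 2, flow now 13. (uses reverse residual edge)
Augment Hall→C3→StairC→C1→Lobby→Exit: bottleneck 2, flow now 15. (uses reverse residual edge)
No augmenting path remains; maximum flow = 15.
In the residual graph, reachable from Hall: {Hall, C5, C3, StairC}.
Min-cut edges: Hall→C1 (4), C3→C2 (2), StairC→Exit (9); capacity 4 + 2 + 9 = 15.
This cut is saturated, so no flow can exceed 15.

15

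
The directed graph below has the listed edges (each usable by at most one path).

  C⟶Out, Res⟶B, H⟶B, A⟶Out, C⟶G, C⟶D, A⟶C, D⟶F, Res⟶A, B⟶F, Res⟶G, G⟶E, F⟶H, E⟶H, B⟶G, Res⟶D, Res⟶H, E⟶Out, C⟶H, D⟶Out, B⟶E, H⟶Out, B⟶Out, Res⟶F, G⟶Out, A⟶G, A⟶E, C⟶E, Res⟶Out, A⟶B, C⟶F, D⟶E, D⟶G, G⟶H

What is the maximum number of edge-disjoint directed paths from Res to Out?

Assign every edge capacity 1; by Menger, the answer equals the max flow.
Path Res→Out (+1); total 1.
Path Res→A→Out (+1); total 2.
Path Res→B→Out (+1); total 3.
Path Res→D→Out (+1); total 4.
Path Res→G→Out (+1); total 5.
Path Res→H→Out (+1); total 6.
Path Res→F→H→B→E→Out (+1); total 7.
No residual Res→Out path; max flow = 7.
Certifying cut of size 7: {Res→A, Res→B, Res→D, Res→F, Res→G, Res→H, Res→Out}.

7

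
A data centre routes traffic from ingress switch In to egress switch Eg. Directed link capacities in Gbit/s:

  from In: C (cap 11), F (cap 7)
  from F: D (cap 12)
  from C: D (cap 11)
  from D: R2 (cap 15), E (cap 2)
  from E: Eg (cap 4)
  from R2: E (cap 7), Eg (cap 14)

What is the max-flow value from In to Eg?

17

Augment In→F→D→E→Eg: bottleneck 2, flow now 2.
Augment In→F→D→R2→Eg: bottleneck 5, flow now 7.
Augment In→C→D→R2→Eg: bottleneck 9, flow now 16.
Augment In→C→D→R2→E→Eg: bottleneck 1, flow now 17.
No augmenting path remains; maximum flow = 17.
In the residual graph, reachable from In: {In, F, C, D}.
Min-cut edges: D→E (2), D→R2 (15); capacity 2 + 15 = 17.
This cut is saturated, so no flow can exceed 17.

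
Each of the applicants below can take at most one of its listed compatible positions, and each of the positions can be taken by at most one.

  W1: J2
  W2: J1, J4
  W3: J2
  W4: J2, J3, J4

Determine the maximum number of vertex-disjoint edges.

3

Unit-capacity flow: source→left, listed edges, right→sink; max matching = max flow.
Augmenting path W1→J2 (+1); matched 1.
Augmenting path W2→J1 (+1); matched 2.
Augmenting path W4→J3 (+1); matched 3.
No augmenting path remains; maximum matching = 3.
König certificate: {W2, W4, J2} is a vertex cover of size 3 (every listed pair touches it), so no matching can be larger.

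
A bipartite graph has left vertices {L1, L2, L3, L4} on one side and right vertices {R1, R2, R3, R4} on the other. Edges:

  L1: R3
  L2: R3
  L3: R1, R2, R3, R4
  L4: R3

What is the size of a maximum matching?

Unit-capacity flow: source→left, listed edges, right→sink; max matching = max flow.
Augmenting path L1→R3 (+1); matched 1.
Augmenting path L3→R1 (+1); matched 2.
No augmenting path remains; maximum matching = 2.
König certificate: {L3, R3} is a vertex cover of size 2 (every listed pair touches it), so no matching can be larger.

2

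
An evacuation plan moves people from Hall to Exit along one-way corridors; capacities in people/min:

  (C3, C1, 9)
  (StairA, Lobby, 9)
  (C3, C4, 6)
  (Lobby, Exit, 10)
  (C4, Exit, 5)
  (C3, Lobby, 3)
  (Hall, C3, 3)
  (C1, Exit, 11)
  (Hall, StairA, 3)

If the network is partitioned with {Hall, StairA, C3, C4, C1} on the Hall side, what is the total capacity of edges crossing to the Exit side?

Edges leaving {Hall, StairA, C3, C4, C1}: StairA→Lobby (9), C3→Lobby (3), C4→Exit (5), C1→Exit (11).
Cut capacity = 9 + 3 + 5 + 11 = 28.

28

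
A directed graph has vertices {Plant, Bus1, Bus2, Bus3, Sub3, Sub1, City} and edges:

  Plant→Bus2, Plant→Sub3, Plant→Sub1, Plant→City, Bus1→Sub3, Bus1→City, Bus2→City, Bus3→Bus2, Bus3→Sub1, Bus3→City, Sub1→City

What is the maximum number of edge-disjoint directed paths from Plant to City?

3

Assign every edge capacity 1; by Menger, the answer equals the max flow.
Path Plant→City (+1); total 1.
Path Plant→Bus2→City (+1); total 2.
Path Plant→Sub1→City (+1); total 3.
No residual Plant→City path; max flow = 3.
Certifying cut of size 3: {Plant→Bus2, Plant→City, Plant→Sub1}.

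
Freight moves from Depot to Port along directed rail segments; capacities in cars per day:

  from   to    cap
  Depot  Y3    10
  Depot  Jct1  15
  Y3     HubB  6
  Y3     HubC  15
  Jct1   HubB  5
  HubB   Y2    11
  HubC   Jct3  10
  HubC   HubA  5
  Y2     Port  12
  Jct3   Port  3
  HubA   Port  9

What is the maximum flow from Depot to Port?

Augment Depot→Y3→HubB→Y2→Port: bottleneck 6, flow now 6.
Augment Depot→Y3→HubC→Jct3→Port: bottleneck 3, flow now 9.
Augment Depot→Y3→HubC→HubA→Port: bottleneck 1, flow now 10.
Augment Depot→Jct1→HubB→Y2→Port: bottleneck 5, flow now 15.
No augmenting path remains; maximum flow = 15.
In the residual graph, reachable from Depot: {Depot, Jct1}.
Min-cut edges: Depot→Y3 (10), Jct1→HubB (5); capacity 10 + 5 = 15.
This cut is saturated, so no flow can exceed 15.

15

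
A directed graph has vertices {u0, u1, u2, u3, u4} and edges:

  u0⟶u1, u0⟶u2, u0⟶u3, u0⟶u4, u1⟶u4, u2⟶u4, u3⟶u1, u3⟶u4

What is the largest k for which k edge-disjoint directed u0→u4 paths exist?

4

Assign every edge capacity 1; by Menger, the answer equals the max flow.
Path u0→u4 (+1); total 1.
Path u0→u1→u4 (+1); total 2.
Path u0→u2→u4 (+1); total 3.
Path u0→u3→u4 (+1); total 4.
No residual u0→u4 path; max flow = 4.
Certifying cut of size 4: {u0→u1, u0→u2, u0→u3, u0→u4}.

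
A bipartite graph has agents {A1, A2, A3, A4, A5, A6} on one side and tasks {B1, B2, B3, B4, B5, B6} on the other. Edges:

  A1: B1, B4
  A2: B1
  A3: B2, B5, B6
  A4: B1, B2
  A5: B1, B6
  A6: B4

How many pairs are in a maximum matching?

Unit-capacity flow: source→left, listed edges, right→sink; max matching = max flow.
Augmenting path A1→B1 (+1); matched 1.
Augmenting path A3→B2 (+1); matched 2.
Augmenting path A5→B6 (+1); matched 3.
Augmenting path A6→B4 (+1); matched 4.
Augmenting path A4→B2→A3→B5 (+1); matched 5.
No augmenting path remains; maximum matching = 5.
König certificate: {A3, A4, A5, B1, B4} is a vertex cover of size 5 (every listed pair touches it), so no matching can be larger.

5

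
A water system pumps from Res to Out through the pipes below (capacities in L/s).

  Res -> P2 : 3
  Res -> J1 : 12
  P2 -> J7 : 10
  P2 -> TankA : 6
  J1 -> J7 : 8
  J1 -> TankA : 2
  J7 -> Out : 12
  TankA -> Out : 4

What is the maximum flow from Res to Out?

13

Augment Res→P2→J7→Out: bottleneck 3, flow now 3.
Augment Res→J1→J7→Out: bottleneck 8, flow now 11.
Augment Res→J1→TankA→Out: bottleneck 2, flow now 13.
No augmenting path remains; maximum flow = 13.
In the residual graph, reachable from Res: {Res, J1}.
Min-cut edges: Res→P2 (3), J1→J7 (8), J1→TankA (2); capacity 3 + 8 + 2 = 13.
This cut is saturated, so no flow can exceed 13.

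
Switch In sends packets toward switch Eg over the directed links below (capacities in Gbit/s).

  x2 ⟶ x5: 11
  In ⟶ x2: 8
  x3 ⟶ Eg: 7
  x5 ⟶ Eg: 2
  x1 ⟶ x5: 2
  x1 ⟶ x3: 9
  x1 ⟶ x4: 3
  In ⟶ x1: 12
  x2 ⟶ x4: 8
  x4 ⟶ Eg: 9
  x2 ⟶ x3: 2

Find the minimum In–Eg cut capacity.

Augment In→x1→x3→Eg: bottleneck 7, flow now 7.
Augment In→x1→x4→Eg: bottleneck 3, flow now 10.
Augment In→x1→x5→Eg: bottleneck 2, flow now 12.
Augment In→x2→x4→Eg: bottleneck 6, flow now 18.
No augmenting path remains; maximum flow = 18.
By max-flow min-cut, the minimum cut capacity equals the max flow.
In the residual graph, reachable from In: {In, x1, x2, x3, x4, x5}.
Min-cut edges: x3→Eg (7), x4→Eg (9), x5→Eg (2); capacity 7 + 9 + 2 = 18.

18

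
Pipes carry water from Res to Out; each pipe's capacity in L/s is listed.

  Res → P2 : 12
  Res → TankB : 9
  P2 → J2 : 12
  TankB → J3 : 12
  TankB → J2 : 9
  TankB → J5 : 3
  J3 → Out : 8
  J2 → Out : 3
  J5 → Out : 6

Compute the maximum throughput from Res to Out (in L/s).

Augment Res→P2→J2→Out: bottleneck 3, flow now 3.
Augment Res→TankB→J3→Out: bottleneck 8, flow now 11.
Augment Res→TankB→J5→Out: bottleneck 1, flow now 12.
No augmenting path remains; maximum flow = 12.
In the residual graph, reachable from Res: {Res, P2, J2}.
Min-cut edges: Res→TankB (9), J2→Out (3); capacity 9 + 3 = 12.
This cut is saturated, so no flow can exceed 12.

12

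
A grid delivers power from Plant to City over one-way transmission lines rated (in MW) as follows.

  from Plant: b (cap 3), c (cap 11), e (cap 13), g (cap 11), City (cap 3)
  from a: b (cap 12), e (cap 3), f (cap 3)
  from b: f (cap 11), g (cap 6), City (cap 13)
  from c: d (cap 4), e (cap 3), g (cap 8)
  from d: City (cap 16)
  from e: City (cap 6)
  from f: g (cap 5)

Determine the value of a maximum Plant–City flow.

Augment Plant→City: bottleneck 3, flow now 3.
Augment Plant→b→City: bottleneck 3, flow now 6.
Augment Plant→e→City: bottleneck 6, flow now 12.
Augment Plant→c→d→City: bottleneck 4, flow now 16.
No augmenting path remains; maximum flow = 16.
In the residual graph, reachable from Plant: {Plant, c, e, g}.
Min-cut edges: Plant→b (3), Plant→City (3), c→d (4), e→City (6); capacity 3 + 3 + 4 + 6 = 16.
This cut is saturated, so no flow can exceed 16.

16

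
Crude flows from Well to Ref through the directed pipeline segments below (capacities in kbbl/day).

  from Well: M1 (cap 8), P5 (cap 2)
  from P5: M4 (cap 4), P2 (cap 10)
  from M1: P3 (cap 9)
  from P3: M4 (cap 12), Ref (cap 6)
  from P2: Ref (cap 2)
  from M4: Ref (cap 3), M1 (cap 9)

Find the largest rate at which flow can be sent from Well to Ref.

Augment Well→P5→P2→Ref: bottleneck 2, flow now 2.
Augment Well→M1→P3→Ref: bottleneck 6, flow now 8.
Augment Well→M1→P3→M4→Ref: bottleneck 2, flow now 10.
No augmenting path remains; maximum flow = 10.
In the residual graph, reachable from Well: {Well}.
Min-cut edges: Well→P5 (2), Well→M1 (8); capacity 2 + 8 = 10.
This cut is saturated, so no flow can exceed 10.

10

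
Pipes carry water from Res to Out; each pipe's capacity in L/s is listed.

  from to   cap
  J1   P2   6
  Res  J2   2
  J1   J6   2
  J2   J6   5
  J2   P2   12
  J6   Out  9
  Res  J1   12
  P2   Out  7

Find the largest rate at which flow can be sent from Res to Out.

10

Augment Res→J2→P2→Out: bottleneck 2, flow now 2.
Augment Res→J1→P2→Out: bottleneck 5, flow now 7.
Augment Res→J1→J6→Out: bottleneck 2, flow now 9.
Augment Res→J1→P2→J2→J6→Out: bottleneck 1, flow now 10. (uses reverse residual edge)
No augmenting path remains; maximum flow = 10.
In the residual graph, reachable from Res: {Res, J1}.
Min-cut edges: Res→J2 (2), J1→P2 (6), J1→J6 (2); capacity 2 + 6 + 2 = 10.
This cut is saturated, so no flow can exceed 10.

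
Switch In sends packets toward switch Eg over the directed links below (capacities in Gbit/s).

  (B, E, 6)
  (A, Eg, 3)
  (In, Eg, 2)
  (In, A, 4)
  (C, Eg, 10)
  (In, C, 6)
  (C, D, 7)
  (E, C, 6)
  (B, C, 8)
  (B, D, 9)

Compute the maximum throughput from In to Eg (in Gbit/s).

11

Augment In→Eg: bottleneck 2, flow now 2.
Augment In→A→Eg: bottleneck 3, flow now 5.
Augment In→C→Eg: bottleneck 6, flow now 11.
No augmenting path remains; maximum flow = 11.
In the residual graph, reachable from In: {In, A}.
Min-cut edges: In→C (6), In→Eg (2), A→Eg (3); capacity 6 + 2 + 3 = 11.
This cut is saturated, so no flow can exceed 11.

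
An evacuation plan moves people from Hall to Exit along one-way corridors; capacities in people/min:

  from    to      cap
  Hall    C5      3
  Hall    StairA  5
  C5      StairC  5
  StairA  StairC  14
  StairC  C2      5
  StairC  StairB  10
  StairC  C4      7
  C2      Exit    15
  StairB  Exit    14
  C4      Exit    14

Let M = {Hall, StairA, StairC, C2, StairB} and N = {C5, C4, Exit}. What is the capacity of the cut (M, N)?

39

Edges leaving {Hall, StairA, StairC, C2, StairB}: Hall→C5 (3), StairC→C4 (7), C2→Exit (15), StairB→Exit (14).
Cut capacity = 3 + 7 + 15 + 14 = 39.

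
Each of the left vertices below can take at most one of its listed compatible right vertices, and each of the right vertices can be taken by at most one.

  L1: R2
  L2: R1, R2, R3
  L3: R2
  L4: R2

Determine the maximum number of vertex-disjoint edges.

2

Unit-capacity flow: source→left, listed edges, right→sink; max matching = max flow.
Augmenting path L1→R2 (+1); matched 1.
Augmenting path L2→R1 (+1); matched 2.
No augmenting path remains; maximum matching = 2.
König certificate: {L2, R2} is a vertex cover of size 2 (every listed pair touches it), so no matching can be larger.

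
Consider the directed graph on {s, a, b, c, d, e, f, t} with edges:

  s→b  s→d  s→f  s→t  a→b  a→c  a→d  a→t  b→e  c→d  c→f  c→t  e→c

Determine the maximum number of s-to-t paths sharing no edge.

Assign every edge capacity 1; by Menger, the answer equals the max flow.
Path s→t (+1); total 1.
Path s→b→e→c→t (+1); total 2.
No residual s→t path; max flow = 2.
Certifying cut of size 2: {s→b, s→t}.

2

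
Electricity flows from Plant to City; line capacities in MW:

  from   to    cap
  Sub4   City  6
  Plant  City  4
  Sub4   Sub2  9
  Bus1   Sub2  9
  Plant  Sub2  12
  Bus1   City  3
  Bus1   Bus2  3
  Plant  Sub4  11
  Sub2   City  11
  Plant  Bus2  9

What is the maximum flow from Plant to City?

21

Augment Plant→City: bottleneck 4, flow now 4.
Augment Plant→Sub4→City: bottleneck 6, flow now 10.
Augment Plant→Sub2→City: bottleneck 11, flow now 21.
No augmenting path remains; maximum flow = 21.
In the residual graph, reachable from Plant: {Plant, Sub4, Sub2, Bus2}.
Min-cut edges: Plant→City (4), Sub4→City (6), Sub2→City (11); capacity 4 + 6 + 11 = 21.
This cut is saturated, so no flow can exceed 21.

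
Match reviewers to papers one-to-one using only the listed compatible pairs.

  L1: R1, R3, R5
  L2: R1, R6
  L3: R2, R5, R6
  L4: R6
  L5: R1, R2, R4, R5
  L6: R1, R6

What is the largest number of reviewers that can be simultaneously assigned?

5

Unit-capacity flow: source→left, listed edges, right→sink; max matching = max flow.
Augmenting path L1→R1 (+1); matched 1.
Augmenting path L2→R6 (+1); matched 2.
Augmenting path L3→R2 (+1); matched 3.
Augmenting path L5→R4 (+1); matched 4.
Augmenting path L6→R1→L1→R3 (+1); matched 5.
No augmenting path remains; maximum matching = 5.
König certificate: {L1, L3, L5, R1, R6} is a vertex cover of size 5 (every listed pair touches it), so no matching can be larger.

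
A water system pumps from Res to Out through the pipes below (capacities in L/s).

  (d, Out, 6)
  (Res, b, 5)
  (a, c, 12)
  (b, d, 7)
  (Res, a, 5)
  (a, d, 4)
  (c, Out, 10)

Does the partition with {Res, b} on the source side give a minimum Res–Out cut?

No — its capacity is 12, but the minimum cut has capacity 10.

Given cut capacity: 5 + 7 = 12.
Augment Res→a→c→Out: bottleneck 5, flow now 5.
Augment Res→b→d→Out: bottleneck 5, flow now 10.
No augmenting path remains; maximum flow = 10.
In the residual graph, reachable from Res: {Res}.
Min-cut edges: Res→a (5), Res→b (5); capacity 5 + 5 = 10.
Cut capacity 12 exceeds the max flow 10, so it is not minimum.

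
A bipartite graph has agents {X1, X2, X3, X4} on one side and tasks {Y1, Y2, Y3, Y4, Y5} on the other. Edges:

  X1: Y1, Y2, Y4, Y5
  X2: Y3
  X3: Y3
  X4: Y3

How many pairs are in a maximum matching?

2

Unit-capacity flow: source→left, listed edges, right→sink; max matching = max flow.
Augmenting path X1→Y1 (+1); matched 1.
Augmenting path X2→Y3 (+1); matched 2.
No augmenting path remains; maximum matching = 2.
König certificate: {X1, Y3} is a vertex cover of size 2 (every listed pair touches it), so no matching can be larger.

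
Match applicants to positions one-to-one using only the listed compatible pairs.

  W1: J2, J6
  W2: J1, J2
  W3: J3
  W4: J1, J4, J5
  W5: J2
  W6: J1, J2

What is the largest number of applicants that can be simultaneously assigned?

Unit-capacity flow: source→left, listed edges, right→sink; max matching = max flow.
Augmenting path W1→J2 (+1); matched 1.
Augmenting path W2→J1 (+1); matched 2.
Augmenting path W3→J3 (+1); matched 3.
Augmenting path W4→J4 (+1); matched 4.
Augmenting path W5→J2→W1→J6 (+1); matched 5.
No augmenting path remains; maximum matching = 5.
König certificate: {W1, W3, W4, J1, J2} is a vertex cover of size 5 (every listed pair touches it), so no matching can be larger.

5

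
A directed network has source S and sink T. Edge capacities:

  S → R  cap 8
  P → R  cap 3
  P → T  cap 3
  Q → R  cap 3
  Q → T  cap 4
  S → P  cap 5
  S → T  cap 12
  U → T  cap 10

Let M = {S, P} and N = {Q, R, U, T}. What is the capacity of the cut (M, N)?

26

Edges leaving {S, P}: S→R (8), S→T (12), P→R (3), P→T (3).
Cut capacity = 8 + 12 + 3 + 3 = 26.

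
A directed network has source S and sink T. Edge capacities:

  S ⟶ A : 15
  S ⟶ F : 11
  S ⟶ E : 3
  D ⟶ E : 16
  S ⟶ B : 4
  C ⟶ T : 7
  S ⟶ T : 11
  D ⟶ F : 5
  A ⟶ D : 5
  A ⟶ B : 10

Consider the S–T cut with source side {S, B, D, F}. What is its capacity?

45

Edges leaving {S, B, D, F}: S→A (15), S→E (3), S→T (11), D→E (16).
Cut capacity = 15 + 3 + 11 + 16 = 45.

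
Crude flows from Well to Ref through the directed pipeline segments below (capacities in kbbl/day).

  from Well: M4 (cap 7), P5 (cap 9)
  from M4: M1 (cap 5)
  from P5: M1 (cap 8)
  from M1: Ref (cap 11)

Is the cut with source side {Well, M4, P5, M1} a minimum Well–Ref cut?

Given cut capacity: 11 = 11.
Augment Well→M4→M1→Ref: bottleneck 5, flow now 5.
Augment Well→P5→M1→Ref: bottleneck 6, flow now 11.
No augmenting path remains; maximum flow = 11.
Cut capacity 11 equals the max flow, so it is a minimum cut.

Yes — it is a minimum cut (capacity 11).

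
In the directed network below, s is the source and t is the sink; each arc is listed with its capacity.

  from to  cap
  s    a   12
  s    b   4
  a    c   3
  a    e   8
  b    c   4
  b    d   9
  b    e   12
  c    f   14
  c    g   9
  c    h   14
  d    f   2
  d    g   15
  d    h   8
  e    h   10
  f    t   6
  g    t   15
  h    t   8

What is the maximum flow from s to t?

Augment s→a→c→f→t: bottleneck 3, flow now 3.
Augment s→a→e→h→t: bottleneck 8, flow now 11.
Augment s→b→c→f→t: bottleneck 3, flow now 14.
Augment s→b→c→g→t: bottleneck 1, flow now 15.
No augmenting path remains; maximum flow = 15.
In the residual graph, reachable from s: {s, a}.
Min-cut edges: s→b (4), a→c (3), a→e (8); capacity 4 + 3 + 8 = 15.
This cut is saturated, so no flow can exceed 15.

15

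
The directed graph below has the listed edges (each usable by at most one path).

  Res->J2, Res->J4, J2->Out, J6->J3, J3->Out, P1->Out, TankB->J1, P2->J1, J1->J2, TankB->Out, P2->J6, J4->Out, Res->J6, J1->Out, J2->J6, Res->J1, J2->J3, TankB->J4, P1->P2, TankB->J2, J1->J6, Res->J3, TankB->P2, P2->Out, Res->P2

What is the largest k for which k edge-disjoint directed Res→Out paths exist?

Assign every edge capacity 1; by Menger, the answer equals the max flow.
Path Res→J1→Out (+1); total 1.
Path Res→J2→Out (+1); total 2.
Path Res→J3→Out (+1); total 3.
Path Res→P2→Out (+1); total 4.
Path Res→J4→Out (+1); total 5.
No residual Res→Out path; max flow = 5.
Certifying cut of size 5: {J3→Out, Res→J1, Res→J2, Res→J4, Res→P2}.

5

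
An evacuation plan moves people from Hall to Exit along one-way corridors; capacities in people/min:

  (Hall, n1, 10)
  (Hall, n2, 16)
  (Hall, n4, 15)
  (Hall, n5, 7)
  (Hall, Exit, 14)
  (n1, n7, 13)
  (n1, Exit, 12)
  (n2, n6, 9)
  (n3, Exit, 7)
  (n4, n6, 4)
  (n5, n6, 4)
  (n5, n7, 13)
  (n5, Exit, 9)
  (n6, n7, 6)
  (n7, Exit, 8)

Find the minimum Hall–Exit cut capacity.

37

Augment Hall→Exit: bottleneck 14, flow now 14.
Augment Hall→n1→Exit: bottleneck 10, flow now 24.
Augment Hall→n5→Exit: bottleneck 7, flow now 31.
Augment Hall→n2→n6→n7→Exit: bottleneck 6, flow now 37.
No augmenting path remains; maximum flow = 37.
By max-flow min-cut, the minimum cut capacity equals the max flow.
In the residual graph, reachable from Hall: {Hall, n2, n4, n6}.
Min-cut edges: Hall→n1 (10), Hall→n5 (7), Hall→Exit (14), n6→n7 (6); capacity 10 + 7 + 14 + 6 = 37.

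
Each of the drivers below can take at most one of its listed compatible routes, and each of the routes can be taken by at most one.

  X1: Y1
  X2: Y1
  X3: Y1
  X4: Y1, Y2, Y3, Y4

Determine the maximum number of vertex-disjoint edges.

Unit-capacity flow: source→left, listed edges, right→sink; max matching = max flow.
Augmenting path X1→Y1 (+1); matched 1.
Augmenting path X4→Y2 (+1); matched 2.
No augmenting path remains; maximum matching = 2.
König certificate: {X4, Y1} is a vertex cover of size 2 (every listed pair touches it), so no matching can be larger.

2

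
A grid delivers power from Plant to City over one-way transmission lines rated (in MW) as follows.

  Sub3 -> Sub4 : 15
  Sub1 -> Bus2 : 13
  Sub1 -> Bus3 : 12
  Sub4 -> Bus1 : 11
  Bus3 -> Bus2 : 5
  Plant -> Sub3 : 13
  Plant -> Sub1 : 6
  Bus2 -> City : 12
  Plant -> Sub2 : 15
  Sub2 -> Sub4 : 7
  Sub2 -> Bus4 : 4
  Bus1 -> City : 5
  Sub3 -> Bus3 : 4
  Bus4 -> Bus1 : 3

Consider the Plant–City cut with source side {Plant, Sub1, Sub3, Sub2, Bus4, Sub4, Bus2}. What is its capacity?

Edges leaving {Plant, Sub1, Sub3, Sub2, Bus4, Sub4, Bus2}: Sub1→Bus3 (12), Sub3→Bus3 (4), Bus4→Bus1 (3), Sub4→Bus1 (11), Bus2→City (12).
Cut capacity = 12 + 4 + 3 + 11 + 12 = 42.

42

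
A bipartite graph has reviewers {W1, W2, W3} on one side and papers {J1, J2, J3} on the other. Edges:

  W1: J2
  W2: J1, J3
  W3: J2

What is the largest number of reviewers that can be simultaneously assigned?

Unit-capacity flow: source→left, listed edges, right→sink; max matching = max flow.
Augmenting path W1→J2 (+1); matched 1.
Augmenting path W2→J1 (+1); matched 2.
No augmenting path remains; maximum matching = 2.
König certificate: {W2, J2} is a vertex cover of size 2 (every listed pair touches it), so no matching can be larger.

2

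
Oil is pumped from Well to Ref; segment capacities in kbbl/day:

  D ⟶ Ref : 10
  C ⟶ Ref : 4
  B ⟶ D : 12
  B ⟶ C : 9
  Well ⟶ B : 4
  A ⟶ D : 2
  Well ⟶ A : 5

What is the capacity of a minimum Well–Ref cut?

6

Augment Well→A→D→Ref: bottleneck 2, flow now 2.
Augment Well→B→C→Ref: bottleneck 4, flow now 6.
No augmenting path remains; maximum flow = 6.
By max-flow min-cut, the minimum cut capacity equals the max flow.
In the residual graph, reachable from Well: {Well, A}.
Min-cut edges: Well→B (4), A→D (2); capacity 4 + 2 = 6.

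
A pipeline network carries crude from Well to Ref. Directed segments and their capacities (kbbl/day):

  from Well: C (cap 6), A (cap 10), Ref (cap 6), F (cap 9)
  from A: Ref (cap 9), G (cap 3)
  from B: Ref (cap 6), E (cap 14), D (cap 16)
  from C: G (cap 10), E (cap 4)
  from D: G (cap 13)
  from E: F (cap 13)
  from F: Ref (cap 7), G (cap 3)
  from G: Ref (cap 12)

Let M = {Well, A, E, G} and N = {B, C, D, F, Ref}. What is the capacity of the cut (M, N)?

Edges leaving {Well, A, E, G}: Well→C (6), Well→F (9), Well→Ref (6), A→Ref (9), E→F (13), G→Ref (12).
Cut capacity = 6 + 9 + 6 + 9 + 13 + 12 = 55.

55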